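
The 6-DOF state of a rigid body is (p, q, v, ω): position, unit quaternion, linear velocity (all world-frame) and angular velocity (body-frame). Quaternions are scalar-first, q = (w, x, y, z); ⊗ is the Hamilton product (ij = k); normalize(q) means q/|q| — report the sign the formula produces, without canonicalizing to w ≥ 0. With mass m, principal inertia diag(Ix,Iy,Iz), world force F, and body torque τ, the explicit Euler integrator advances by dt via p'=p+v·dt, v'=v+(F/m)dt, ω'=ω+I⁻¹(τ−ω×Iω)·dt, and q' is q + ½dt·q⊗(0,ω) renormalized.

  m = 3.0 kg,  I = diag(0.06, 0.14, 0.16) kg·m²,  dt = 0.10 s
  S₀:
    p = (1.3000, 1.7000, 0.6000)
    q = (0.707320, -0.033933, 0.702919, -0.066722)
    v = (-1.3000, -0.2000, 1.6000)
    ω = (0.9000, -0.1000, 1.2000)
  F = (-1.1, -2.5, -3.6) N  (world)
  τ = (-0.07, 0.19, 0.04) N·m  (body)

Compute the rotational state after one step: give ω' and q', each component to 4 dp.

angular accel α = (-1.1267, 2.1286, 0.2950)
ω + α·dt = (0.7873, 0.1129, 1.2295)
2q̇ = q⊗(0,ω) = (0.1808980, 1.4734186, -0.0900622, 0.2195502)
updated quaternion q' = (0.7143, 0.0396, 0.6965, -0.0556)

ω' = (0.7873, 0.1129, 1.2295)
q' = (0.7143, 0.0396, 0.6965, -0.0556)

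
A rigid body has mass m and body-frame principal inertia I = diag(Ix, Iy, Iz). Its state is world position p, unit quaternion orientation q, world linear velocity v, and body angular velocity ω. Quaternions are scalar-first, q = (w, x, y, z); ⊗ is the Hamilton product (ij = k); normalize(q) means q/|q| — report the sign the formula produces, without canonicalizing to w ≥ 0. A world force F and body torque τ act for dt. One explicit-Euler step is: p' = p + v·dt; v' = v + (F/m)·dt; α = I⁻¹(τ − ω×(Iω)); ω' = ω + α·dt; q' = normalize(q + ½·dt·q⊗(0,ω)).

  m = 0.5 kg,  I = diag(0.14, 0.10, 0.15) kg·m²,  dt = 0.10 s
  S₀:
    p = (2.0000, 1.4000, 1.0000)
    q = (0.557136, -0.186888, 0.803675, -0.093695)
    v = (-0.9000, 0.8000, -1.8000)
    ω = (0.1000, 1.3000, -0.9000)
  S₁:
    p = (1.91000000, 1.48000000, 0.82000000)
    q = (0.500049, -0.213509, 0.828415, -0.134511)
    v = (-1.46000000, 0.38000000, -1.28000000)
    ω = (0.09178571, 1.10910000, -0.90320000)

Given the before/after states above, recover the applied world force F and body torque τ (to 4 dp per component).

rate change Δω = (-0.00821429, -0.19090000, -0.00320000)
ω₀×(Iω₀) = (-0.0585, 0.0009, -0.0052)
I·α + gyro = (-0.0700, -0.1900, -0.0100)
v₁ − v₀ = (-0.56000000, -0.42000000, 0.52000000)
F = m·Δv/dt = (-2.8000, -2.1000, 2.6000)

F = (-2.8000, -2.1000, 2.6000)
τ = (-0.0700, -0.1900, -0.0100)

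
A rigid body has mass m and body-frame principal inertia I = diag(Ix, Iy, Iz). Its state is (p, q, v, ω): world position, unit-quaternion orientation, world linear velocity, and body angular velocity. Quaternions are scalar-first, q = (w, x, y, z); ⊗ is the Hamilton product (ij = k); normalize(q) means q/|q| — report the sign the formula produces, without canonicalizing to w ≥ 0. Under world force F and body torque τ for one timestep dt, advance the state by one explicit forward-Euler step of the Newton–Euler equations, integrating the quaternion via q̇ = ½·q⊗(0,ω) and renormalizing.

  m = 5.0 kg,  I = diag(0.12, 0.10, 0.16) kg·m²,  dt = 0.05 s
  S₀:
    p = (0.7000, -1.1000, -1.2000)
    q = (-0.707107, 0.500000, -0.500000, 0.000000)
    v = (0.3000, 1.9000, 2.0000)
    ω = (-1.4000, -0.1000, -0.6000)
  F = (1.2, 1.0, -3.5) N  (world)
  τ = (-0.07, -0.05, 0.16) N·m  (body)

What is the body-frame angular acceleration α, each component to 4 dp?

α = (-0.6133, -0.1640, 1.0175)

precession coupling ω×(Iω) = (0.0036, -0.0336, -0.0028)
angular accel α = (-0.6133, -0.1640, 1.0175)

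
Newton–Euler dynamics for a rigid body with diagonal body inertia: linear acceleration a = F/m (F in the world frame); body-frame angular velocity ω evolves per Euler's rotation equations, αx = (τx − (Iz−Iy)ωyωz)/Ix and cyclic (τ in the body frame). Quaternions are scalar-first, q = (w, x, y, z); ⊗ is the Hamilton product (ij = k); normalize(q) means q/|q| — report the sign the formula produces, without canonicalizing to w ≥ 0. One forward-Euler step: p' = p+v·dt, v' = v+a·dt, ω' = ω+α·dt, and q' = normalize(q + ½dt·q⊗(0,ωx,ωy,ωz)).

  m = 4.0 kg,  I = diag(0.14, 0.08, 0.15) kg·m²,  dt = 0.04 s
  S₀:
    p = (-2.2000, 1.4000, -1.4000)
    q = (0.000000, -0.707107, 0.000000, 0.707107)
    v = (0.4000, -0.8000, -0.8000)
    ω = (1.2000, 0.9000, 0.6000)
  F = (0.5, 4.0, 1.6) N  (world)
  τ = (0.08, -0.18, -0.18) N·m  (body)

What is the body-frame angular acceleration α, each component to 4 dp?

α = (0.3014, -2.1600, -0.7680)

ω×(Iω) gyroscopic = (0.0378, -0.0072, -0.0648)
α = I⁻¹(τ − ω×Iω) = (0.3014, -2.1600, -0.7680)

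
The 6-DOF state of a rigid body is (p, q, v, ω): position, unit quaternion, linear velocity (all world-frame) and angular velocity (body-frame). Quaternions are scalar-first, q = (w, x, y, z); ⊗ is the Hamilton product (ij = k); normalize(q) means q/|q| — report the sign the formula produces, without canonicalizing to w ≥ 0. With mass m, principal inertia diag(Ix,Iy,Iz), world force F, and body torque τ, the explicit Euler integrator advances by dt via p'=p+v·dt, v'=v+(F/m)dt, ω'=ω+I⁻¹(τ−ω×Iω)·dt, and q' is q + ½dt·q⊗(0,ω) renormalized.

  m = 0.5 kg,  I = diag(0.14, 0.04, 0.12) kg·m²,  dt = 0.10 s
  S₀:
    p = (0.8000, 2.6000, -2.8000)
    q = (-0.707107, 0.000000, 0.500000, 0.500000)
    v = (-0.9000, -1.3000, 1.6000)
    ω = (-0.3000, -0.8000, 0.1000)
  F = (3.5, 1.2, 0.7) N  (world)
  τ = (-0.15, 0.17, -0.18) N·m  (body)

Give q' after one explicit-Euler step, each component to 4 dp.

q⊗(0,ω) = (0.3500000, 0.6621321, 0.4156856, 0.0792893)
q' = normalize(q + ½dt·q⊗(0,ω)) = (-0.6890, 0.0331, 0.5203, 0.5035)

q' = (-0.6890, 0.0331, 0.5203, 0.5035)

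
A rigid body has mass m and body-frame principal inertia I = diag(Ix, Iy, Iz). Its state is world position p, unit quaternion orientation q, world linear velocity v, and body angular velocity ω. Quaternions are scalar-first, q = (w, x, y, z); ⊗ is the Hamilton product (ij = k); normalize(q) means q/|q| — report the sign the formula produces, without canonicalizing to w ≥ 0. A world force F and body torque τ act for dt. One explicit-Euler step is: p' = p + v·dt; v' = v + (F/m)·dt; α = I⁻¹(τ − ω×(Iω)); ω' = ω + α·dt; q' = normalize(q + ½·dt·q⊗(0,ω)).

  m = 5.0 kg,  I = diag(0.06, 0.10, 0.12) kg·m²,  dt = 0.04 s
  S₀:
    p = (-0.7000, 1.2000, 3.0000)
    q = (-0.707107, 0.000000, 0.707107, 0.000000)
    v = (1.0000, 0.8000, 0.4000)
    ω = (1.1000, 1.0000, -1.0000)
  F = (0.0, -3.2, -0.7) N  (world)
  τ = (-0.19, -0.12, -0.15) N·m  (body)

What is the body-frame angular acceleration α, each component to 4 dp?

α = (-2.8333, -1.8600, -1.6167)

precession coupling ω×(Iω) = (-0.0200, 0.0660, 0.0440)
angular accel α = (-2.8333, -1.8600, -1.6167)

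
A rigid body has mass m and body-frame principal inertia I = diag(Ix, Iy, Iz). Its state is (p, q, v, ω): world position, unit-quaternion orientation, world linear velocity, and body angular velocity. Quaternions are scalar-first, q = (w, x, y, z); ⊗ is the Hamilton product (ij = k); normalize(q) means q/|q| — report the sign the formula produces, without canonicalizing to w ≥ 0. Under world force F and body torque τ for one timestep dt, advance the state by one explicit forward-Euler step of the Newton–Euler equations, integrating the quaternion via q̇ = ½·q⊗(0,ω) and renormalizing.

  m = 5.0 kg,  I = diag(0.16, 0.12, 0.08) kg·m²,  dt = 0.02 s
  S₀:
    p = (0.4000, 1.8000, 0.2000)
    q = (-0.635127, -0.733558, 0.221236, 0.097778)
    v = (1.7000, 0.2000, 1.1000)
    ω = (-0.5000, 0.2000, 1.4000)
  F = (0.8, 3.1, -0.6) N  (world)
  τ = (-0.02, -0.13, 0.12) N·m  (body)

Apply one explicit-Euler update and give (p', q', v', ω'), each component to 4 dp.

p' = (0.4340, 1.8040, 0.2220)
q' = (-0.6405, -0.7274, 0.2297, 0.0885)
v' = (1.7032, 0.2124, 1.0976)
ω' = (-0.5011, 0.1877, 1.4290)

gyro term ω×Iω = (-0.0112, -0.0560, 0.0040)
α = I⁻¹(τ − ω×Iω) = (-0.0550, -0.6167, 1.4500)
ω + α·dt = (-0.5011, 0.1877, 1.4290)
q⊗(0,ω) = (-0.5479154, 0.6077383, 0.8510668, -0.9252714)
updated quaternion q' = (-0.6405, -0.7274, 0.2297, 0.0885)
a = F/m = (0.1600, 0.6200, -0.1200)
p + v·dt = (0.4340, 1.8040, 0.2220)
v + (F/m)dt = (1.7032, 0.2124, 1.0976)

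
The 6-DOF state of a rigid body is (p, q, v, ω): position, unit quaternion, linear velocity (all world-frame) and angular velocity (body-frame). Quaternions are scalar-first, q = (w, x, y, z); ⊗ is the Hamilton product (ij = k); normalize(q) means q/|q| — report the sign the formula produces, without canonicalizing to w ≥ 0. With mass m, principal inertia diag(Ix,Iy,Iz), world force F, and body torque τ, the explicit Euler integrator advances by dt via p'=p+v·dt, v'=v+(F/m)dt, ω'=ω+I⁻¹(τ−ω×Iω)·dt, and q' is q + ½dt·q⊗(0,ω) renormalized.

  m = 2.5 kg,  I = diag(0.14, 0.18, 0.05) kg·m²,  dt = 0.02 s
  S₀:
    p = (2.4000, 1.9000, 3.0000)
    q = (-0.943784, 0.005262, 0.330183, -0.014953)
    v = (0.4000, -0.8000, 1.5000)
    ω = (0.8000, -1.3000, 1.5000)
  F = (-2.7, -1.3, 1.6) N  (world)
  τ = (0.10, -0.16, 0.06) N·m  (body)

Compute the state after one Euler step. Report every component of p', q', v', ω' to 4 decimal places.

precession coupling ω×(Iω) = (0.2535, 0.1080, -0.0416)
α = I⁻¹(τ − ω×Iω) = (-1.0964, -1.4889, 2.0320)
new body rate ω' = (0.7781, -1.3298, 1.5406)
Hamilton product q⊗(0,ω) = (0.4474578, -0.2791916, 1.2070638, -1.6866630)
q + ½dt·q⊗(0,ω), renormalized = (-0.9391, 0.0025, 0.3422, -0.0318)
a = F/m = (-1.0800, -0.5200, 0.6400)
p + v·dt = (2.4080, 1.8840, 3.0300)
new velocity v' = (0.3784, -0.8104, 1.5128)

p' = (2.4080, 1.8840, 3.0300)
q' = (-0.9391, 0.0025, 0.3422, -0.0318)
v' = (0.3784, -0.8104, 1.5128)
ω' = (0.7781, -1.3298, 1.5406)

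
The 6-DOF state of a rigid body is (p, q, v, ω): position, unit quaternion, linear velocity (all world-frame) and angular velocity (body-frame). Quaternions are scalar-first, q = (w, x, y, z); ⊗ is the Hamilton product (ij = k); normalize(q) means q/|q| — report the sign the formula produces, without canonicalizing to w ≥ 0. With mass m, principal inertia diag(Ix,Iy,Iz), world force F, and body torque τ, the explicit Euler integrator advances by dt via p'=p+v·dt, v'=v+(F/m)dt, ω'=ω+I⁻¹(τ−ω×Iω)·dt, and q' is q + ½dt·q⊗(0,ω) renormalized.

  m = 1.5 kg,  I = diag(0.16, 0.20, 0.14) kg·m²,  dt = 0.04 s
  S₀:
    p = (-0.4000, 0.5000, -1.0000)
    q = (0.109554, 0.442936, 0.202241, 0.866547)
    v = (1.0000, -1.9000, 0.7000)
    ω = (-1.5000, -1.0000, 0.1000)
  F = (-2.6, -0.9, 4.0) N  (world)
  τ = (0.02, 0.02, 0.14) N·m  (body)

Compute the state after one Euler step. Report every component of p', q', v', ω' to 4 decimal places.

p' = (-0.3600, 0.4240, -0.9720)
q' = (0.1251, 0.4571, 0.1731, 0.8634)
v' = (0.9307, -1.9240, 0.8067)
ω' = (-1.4965, -0.9954, 0.1229)

new position p' = (-0.3600, 0.4240, -0.9720)
new velocity v' = (0.9307, -1.9240, 0.8067)
gyro term ω×Iω = (0.0060, -0.0030, 0.0600)
(τ − ω×Iω)/I = (0.0875, 0.1150, 0.5714)
ω + α·dt = (-1.4965, -0.9954, 0.1229)
q⊗(0,ω) = (0.7799903, 0.7224401, -1.4536681, -0.1286191)
q + ½dt·q⊗(0,ω), renormalized = (0.1251, 0.4571, 0.1731, 0.8634)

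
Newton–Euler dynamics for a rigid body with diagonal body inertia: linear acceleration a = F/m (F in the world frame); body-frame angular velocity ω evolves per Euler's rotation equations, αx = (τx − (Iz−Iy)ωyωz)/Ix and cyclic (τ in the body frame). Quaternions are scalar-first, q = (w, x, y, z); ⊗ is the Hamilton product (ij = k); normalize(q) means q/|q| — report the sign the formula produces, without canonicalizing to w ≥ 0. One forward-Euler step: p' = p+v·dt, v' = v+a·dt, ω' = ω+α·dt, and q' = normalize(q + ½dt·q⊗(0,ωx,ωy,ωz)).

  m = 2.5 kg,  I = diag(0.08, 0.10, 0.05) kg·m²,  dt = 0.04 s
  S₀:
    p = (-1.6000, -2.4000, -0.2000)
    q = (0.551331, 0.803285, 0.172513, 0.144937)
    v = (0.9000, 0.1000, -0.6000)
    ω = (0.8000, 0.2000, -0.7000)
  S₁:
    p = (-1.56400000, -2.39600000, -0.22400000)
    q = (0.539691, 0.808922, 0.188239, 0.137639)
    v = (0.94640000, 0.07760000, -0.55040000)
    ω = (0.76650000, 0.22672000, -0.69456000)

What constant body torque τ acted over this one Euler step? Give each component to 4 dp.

τ = (-0.0600, 0.0500, 0.0100)

Δω = ω₁−ω₀ = (-0.03350000, 0.02672000, 0.00544000)
precession coupling = (0.0070, -0.0168, 0.0032)
τ = I·(Δω/dt) + ω₀×(Iω₀) = (-0.0600, 0.0500, 0.0100)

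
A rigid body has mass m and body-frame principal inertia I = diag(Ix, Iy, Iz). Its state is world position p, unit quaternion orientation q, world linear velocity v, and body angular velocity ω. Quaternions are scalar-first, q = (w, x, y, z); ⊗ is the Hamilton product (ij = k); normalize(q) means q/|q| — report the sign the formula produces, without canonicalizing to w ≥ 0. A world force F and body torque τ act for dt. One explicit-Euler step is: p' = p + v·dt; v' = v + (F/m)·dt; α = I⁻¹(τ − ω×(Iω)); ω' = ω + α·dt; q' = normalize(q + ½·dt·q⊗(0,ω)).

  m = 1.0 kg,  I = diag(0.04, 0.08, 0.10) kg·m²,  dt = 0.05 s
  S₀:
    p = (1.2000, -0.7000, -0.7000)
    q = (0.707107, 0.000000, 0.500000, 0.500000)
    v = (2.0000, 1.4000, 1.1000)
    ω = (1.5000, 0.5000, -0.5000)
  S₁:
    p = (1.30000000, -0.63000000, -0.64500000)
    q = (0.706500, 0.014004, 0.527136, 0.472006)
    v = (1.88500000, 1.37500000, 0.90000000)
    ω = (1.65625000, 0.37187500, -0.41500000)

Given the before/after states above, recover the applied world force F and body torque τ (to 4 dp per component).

F = (-2.3000, -0.5000, -4.0000)
τ = (0.1200, -0.1600, 0.2000)

ω₁ − ω₀ = (0.15625000, -0.12812500, 0.08500000)
gyro term ω₀×Iω₀ = (-0.0050, 0.0450, 0.0300)
applied torque τ = (0.1200, -0.1600, 0.2000)
v₁ − v₀ = (-0.11500000, -0.02500000, -0.20000000)
F = m·Δv/dt = (-2.3000, -0.5000, -4.0000)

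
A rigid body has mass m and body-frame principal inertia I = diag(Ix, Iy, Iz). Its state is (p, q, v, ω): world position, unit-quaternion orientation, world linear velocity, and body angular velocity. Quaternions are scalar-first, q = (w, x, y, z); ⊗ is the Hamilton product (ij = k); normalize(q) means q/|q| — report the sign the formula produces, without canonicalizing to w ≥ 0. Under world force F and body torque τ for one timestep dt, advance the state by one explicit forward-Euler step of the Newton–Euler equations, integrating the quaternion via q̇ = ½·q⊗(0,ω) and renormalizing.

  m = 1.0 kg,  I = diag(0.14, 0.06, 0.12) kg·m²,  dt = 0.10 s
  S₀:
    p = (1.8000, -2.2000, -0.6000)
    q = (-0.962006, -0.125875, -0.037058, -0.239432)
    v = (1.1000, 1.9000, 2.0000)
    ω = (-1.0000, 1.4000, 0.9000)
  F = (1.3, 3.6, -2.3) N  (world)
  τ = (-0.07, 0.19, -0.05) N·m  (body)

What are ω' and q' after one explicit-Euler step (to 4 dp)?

ω' = (-1.1040, 1.7467, 0.7650)
q' = (-0.9505, -0.0624, -0.0864, -0.2920)

precession coupling ω×(Iω) = (0.0756, -0.0180, 0.1120)
angular accel α = (-1.0400, 3.4667, -1.3500)
ω' = ω + α·dt = (-1.1040, 1.7467, 0.7650)
q⊗(0,ω) = (0.1414950, 1.2638586, -0.9940889, -1.0790884)
updated quaternion q' = (-0.9505, -0.0624, -0.0864, -0.2920)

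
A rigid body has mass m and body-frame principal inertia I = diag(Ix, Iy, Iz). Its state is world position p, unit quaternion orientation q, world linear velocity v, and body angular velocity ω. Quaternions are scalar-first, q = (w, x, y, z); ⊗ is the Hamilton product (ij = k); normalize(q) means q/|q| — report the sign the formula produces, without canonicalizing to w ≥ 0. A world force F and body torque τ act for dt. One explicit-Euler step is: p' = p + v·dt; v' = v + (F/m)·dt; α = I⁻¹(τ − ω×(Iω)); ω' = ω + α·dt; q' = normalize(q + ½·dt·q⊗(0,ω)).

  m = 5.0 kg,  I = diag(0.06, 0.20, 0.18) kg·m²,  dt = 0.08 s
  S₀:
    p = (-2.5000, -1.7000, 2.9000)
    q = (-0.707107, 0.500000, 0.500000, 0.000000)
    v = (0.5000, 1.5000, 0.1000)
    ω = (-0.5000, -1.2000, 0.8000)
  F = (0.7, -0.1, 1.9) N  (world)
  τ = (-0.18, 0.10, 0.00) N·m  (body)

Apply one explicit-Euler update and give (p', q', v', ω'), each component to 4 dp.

a = (0.1400, -0.0200, 0.3800)
p + v·dt = (-2.4600, -1.5800, 2.9080)
new velocity v' = (0.5112, 1.4984, 0.1304)
ω×(Iω) gyroscopic = (0.0192, 0.0480, 0.0840)
(τ − ω×Iω)/I = (-3.3200, 0.2600, -0.4667)
ω' = ω + α·dt = (-0.7656, -1.1792, 0.7627)
Hamilton product q⊗(0,ω) = (0.8500000, 0.7535535, 0.4485284, -0.9156856)
q + ½dt·q⊗(0,ω), renormalized = (-0.6719, 0.5292, 0.5170, -0.0366)

p' = (-2.4600, -1.5800, 2.9080)
q' = (-0.6719, 0.5292, 0.5170, -0.0366)
v' = (0.5112, 1.4984, 0.1304)
ω' = (-0.7656, -1.1792, 0.7627)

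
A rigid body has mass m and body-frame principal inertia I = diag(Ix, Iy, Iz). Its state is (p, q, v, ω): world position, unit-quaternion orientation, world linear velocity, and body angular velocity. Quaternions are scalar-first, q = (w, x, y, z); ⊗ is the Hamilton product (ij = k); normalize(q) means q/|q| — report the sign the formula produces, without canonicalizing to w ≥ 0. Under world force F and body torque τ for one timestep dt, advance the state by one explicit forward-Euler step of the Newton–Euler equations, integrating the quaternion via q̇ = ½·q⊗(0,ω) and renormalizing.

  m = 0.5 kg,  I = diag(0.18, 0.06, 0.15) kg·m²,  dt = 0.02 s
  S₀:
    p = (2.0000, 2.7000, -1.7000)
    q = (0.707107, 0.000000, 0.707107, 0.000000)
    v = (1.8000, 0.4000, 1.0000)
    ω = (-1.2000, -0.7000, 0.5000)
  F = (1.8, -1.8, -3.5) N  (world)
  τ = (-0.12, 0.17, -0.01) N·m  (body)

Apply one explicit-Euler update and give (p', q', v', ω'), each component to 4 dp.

p' = p + v·dt = (2.0360, 2.7080, -1.6800)
v + (F/m)dt = (1.8720, 0.3280, 0.8600)
gyro term ω×Iω = (-0.0315, -0.0180, -0.1008)
α = I⁻¹(τ − ω×Iω) = (-0.4917, 3.1333, 0.6053)
ω + α·dt = (-1.2098, -0.6373, 0.5121)
Hamilton product q⊗(0,ω) = (0.4949749, -0.4949749, -0.4949749, 1.2020819)
updated quaternion q' = (0.7120, -0.0049, 0.7021, 0.0120)

p' = (2.0360, 2.7080, -1.6800)
q' = (0.7120, -0.0049, 0.7021, 0.0120)
v' = (1.8720, 0.3280, 0.8600)
ω' = (-1.2098, -0.6373, 0.5121)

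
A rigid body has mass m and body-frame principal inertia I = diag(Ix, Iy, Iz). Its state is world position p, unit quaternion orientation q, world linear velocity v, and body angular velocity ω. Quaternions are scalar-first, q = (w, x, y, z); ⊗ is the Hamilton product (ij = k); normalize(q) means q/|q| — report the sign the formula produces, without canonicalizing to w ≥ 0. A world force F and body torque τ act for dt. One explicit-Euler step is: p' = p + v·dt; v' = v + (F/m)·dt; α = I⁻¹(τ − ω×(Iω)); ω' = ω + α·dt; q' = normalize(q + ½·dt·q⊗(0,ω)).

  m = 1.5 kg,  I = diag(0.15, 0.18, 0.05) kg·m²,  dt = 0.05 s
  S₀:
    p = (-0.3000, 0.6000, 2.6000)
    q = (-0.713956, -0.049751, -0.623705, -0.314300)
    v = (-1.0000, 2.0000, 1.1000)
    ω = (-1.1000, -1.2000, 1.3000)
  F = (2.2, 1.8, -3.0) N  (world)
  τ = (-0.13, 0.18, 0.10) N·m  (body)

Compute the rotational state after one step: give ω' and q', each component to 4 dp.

ω' = (-1.2109, -1.1103, 1.3604)
q' = (-0.7228, -0.0597, -0.5912, -0.3527)

ω×(Iω) gyroscopic = (0.2028, -0.1430, 0.0396)
α = I⁻¹(τ − ω×Iω) = (-2.2187, 1.7944, 1.2080)
new body rate ω' = (-1.2109, -1.1103, 1.3604)
2q̇ = q⊗(0,ω) = (-0.3945821, -0.4026249, 1.2671535, -1.5545171)
q' = normalize(q + ½dt·q⊗(0,ω)) = (-0.7228, -0.0597, -0.5912, -0.3527)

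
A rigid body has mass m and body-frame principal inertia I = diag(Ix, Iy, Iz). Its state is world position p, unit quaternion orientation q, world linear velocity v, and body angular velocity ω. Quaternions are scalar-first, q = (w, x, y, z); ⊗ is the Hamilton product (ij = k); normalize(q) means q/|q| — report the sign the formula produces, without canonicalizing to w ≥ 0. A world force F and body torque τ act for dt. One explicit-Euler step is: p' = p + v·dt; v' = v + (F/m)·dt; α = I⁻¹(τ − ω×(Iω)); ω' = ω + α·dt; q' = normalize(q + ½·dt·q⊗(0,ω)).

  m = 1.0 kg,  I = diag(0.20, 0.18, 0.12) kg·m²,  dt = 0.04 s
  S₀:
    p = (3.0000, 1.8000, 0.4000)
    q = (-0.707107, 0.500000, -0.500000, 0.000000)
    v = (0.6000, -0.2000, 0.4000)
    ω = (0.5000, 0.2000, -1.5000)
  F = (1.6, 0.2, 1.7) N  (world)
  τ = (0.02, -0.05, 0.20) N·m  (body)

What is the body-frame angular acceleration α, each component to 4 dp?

precession coupling ω×(Iω) = (0.0180, -0.0600, -0.0020)
angular accel α = (0.0100, 0.0556, 1.6833)

α = (0.0100, 0.0556, 1.6833)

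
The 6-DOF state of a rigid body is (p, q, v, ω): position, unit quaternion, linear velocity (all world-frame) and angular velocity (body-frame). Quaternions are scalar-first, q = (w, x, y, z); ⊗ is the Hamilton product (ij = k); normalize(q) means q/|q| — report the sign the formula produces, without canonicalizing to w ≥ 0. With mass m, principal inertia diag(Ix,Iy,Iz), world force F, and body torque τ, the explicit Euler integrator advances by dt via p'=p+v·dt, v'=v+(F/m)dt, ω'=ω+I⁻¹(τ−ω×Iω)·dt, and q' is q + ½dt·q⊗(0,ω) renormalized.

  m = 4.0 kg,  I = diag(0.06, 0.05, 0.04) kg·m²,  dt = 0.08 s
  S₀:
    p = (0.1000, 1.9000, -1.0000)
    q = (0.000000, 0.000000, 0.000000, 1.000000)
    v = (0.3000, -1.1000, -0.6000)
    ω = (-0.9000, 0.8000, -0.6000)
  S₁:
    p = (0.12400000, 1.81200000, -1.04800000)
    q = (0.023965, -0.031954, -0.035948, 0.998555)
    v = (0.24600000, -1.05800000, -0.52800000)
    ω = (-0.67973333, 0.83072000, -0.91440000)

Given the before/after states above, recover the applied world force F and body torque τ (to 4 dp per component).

velocity change Δv = (-0.05400000, 0.04200000, 0.07200000)
m·(v₁−v₀)/dt = (-2.7000, 2.1000, 3.6000)
ω₁ − ω₀ = (0.22026667, 0.03072000, -0.31440000)
I·α + gyro = (0.1700, 0.0300, -0.1500)

F = (-2.7000, 2.1000, 3.6000)
τ = (0.1700, 0.0300, -0.1500)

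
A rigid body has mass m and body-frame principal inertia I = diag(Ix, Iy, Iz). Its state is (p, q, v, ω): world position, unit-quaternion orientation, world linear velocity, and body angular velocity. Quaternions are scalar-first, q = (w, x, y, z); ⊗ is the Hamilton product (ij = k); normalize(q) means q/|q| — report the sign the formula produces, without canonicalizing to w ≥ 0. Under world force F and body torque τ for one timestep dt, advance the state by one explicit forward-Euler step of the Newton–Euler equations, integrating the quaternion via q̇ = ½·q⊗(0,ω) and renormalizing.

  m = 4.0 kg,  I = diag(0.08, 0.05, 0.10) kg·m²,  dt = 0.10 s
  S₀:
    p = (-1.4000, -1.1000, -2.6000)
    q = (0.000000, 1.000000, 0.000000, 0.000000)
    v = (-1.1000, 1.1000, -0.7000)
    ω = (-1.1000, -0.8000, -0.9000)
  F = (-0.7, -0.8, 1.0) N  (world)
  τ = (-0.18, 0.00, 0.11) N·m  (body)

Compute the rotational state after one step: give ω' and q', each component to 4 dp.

angular accel α = (-2.7000, 0.3960, 1.3640)
ω' = ω + α·dt = (-1.3700, -0.7604, -0.7636)
q⊗(0,ω) = (1.1000000, 0.0000000, 0.9000000, -0.8000000)
q' = normalize(q + ½dt·q⊗(0,ω)) = (0.0548, 0.9967, 0.0449, -0.0399)

ω' = (-1.3700, -0.7604, -0.7636)
q' = (0.0548, 0.9967, 0.0449, -0.0399)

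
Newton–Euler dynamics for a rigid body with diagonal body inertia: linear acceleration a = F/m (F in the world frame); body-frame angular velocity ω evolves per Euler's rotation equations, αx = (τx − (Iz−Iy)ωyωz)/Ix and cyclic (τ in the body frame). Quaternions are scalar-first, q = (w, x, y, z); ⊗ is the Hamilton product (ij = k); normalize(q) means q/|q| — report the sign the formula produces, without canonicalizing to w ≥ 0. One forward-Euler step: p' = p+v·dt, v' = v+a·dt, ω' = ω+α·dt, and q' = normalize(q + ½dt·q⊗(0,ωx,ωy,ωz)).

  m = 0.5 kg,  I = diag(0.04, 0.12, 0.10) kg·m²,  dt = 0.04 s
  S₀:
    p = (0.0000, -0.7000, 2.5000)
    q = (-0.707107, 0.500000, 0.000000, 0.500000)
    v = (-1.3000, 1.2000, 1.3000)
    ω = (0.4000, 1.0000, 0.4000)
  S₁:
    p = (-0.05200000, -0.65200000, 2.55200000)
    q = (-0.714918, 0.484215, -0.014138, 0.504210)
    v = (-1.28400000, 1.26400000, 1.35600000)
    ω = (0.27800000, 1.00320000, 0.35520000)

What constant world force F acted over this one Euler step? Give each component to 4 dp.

F = (0.2000, 0.8000, 0.7000)

velocity change Δv = (0.01600000, 0.06400000, 0.05600000)
F = m·Δv/dt = (0.2000, 0.8000, 0.7000)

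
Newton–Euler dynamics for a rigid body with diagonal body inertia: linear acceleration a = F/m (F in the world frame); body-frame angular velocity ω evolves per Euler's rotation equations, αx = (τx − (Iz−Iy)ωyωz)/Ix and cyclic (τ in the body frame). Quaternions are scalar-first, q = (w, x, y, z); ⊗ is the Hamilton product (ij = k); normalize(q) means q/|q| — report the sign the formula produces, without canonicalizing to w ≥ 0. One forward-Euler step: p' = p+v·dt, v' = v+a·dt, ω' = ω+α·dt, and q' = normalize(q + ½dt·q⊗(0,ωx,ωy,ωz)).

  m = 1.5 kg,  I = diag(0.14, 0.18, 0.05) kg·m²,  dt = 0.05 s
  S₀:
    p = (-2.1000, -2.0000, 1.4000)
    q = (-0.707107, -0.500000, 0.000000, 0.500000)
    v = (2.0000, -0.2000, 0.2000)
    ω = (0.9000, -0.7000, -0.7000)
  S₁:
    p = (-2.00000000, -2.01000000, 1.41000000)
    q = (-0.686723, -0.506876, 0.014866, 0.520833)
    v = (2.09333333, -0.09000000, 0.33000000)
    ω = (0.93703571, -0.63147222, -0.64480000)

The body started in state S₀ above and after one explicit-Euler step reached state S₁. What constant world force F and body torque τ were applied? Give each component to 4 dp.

F = (2.8000, 3.3000, 3.9000)
τ = (0.0400, 0.1900, 0.0300)

velocity change Δv = (0.09333333, 0.11000000, 0.13000000)
applied force F = (2.8000, 3.3000, 3.9000)
Δω = ω₁−ω₀ = (0.03703571, 0.06852778, 0.05520000)
ω₀×(Iω₀) = (-0.0637, -0.0567, -0.0252)
applied torque τ = (0.0400, 0.1900, 0.0300)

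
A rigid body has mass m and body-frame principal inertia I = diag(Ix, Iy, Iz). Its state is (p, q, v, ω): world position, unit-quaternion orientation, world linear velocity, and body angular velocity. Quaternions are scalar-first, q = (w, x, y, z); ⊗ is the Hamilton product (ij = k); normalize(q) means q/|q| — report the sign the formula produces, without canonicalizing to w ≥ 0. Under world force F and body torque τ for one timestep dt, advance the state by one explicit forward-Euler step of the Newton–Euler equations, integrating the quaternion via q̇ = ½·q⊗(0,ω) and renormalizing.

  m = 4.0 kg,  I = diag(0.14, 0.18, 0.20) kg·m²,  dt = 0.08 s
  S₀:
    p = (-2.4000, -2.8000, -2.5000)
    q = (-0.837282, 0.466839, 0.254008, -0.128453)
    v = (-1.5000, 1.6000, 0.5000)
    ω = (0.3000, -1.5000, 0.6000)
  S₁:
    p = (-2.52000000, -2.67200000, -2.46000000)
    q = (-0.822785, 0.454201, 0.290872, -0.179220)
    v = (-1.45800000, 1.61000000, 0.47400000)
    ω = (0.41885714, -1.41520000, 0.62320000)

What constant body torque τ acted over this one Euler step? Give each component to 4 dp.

τ = (0.1900, 0.1800, 0.0400)

rate change Δω = (0.11885714, 0.08480000, 0.02320000)
precession coupling = (-0.0180, -0.0108, -0.0180)
I·α + gyro = (0.1900, 0.1800, 0.0400)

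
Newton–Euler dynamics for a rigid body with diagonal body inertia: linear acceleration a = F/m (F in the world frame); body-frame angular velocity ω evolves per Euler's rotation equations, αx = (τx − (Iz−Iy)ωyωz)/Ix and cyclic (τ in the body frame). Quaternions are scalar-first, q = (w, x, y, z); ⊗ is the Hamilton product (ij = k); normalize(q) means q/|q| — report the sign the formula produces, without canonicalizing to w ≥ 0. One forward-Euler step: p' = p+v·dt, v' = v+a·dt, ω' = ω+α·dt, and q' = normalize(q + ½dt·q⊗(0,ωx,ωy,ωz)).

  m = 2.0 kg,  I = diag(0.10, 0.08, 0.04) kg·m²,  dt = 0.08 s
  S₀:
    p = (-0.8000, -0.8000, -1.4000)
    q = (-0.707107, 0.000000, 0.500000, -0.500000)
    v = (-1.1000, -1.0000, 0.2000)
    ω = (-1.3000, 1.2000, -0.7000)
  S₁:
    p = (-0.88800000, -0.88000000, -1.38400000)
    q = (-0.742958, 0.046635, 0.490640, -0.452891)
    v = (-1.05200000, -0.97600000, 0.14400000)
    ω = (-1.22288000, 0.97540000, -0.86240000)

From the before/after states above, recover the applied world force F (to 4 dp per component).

F = (1.2000, 0.6000, -1.4000)

Δv = v₁−v₀ = (0.04800000, 0.02400000, -0.05600000)
m·(v₁−v₀)/dt = (1.2000, 0.6000, -1.4000)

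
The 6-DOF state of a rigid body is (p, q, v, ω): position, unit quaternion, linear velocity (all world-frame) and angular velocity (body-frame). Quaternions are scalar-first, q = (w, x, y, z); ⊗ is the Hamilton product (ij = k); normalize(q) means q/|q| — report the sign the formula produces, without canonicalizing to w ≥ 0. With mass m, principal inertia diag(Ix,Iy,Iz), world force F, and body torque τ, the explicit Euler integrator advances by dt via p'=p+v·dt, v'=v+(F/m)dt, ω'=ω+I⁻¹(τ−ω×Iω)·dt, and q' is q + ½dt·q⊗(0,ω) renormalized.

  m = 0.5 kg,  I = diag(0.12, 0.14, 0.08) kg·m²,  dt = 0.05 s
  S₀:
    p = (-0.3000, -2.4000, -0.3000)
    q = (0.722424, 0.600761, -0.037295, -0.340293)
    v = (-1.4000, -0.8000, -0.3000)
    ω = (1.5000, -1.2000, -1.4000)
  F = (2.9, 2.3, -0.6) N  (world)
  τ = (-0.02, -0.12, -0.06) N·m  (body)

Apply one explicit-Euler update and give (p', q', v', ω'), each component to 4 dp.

p' = (-0.3700, -2.4400, -0.3150)
q' = (0.6857, 0.6179, -0.0506, -0.3815)
v' = (-1.1100, -0.5700, -0.3600)
ω' = (1.5337, -1.2129, -1.4150)

ω×(Iω) gyroscopic = (-0.1008, -0.0840, -0.0360)
α = I⁻¹(τ − ω×Iω) = (0.6733, -0.2571, -0.3000)
ω + α·dt = (1.5337, -1.2129, -1.4150)
Hamilton product q⊗(0,ω) = (-1.4223057, 0.7274974, -0.5362829, -1.6763643)
q + ½dt·q⊗(0,ω), renormalized = (0.6857, 0.6179, -0.0506, -0.3815)
new position p' = (-0.3700, -2.4400, -0.3150)
v + (F/m)dt = (-1.1100, -0.5700, -0.3600)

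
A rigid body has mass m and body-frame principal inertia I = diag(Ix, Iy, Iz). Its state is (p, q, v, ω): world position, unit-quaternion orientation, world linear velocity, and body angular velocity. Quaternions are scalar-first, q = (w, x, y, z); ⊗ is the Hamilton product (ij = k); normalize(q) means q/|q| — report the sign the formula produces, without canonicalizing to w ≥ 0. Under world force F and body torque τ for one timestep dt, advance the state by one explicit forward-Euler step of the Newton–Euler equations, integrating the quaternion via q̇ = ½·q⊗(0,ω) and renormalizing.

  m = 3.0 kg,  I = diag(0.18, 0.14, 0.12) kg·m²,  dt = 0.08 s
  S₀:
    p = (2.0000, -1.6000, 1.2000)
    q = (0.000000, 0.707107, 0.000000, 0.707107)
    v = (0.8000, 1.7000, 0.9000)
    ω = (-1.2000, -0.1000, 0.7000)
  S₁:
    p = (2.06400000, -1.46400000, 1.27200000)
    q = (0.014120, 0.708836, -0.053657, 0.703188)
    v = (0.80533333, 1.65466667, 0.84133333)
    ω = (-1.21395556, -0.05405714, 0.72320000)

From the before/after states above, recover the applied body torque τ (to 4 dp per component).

ω₁ − ω₀ = (-0.01395556, 0.04594286, 0.02320000)
ω₀×(Iω₀) = (0.0014, -0.0504, -0.0048)
τ = I·(Δω/dt) + ω₀×(Iω₀) = (-0.0300, 0.0300, 0.0300)

τ = (-0.0300, 0.0300, 0.0300)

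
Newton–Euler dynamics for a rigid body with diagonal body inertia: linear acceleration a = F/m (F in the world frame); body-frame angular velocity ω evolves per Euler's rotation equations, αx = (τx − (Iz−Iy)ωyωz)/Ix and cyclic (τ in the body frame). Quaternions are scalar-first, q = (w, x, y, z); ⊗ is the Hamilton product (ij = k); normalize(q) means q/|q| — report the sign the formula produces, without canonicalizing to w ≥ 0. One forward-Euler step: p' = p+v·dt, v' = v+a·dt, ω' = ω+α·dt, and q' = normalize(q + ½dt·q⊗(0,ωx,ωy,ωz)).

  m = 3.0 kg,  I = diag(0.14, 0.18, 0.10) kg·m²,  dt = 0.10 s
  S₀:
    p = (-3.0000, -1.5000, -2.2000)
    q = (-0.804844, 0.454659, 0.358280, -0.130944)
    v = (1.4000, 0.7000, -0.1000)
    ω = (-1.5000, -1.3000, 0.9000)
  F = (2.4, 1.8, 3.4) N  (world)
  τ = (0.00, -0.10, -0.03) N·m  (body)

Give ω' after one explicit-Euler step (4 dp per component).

gyro term ω×Iω = (0.0936, -0.0540, 0.0780)
angular accel α = (-0.6686, -0.2556, -1.0800)
ω + α·dt = (-1.5669, -1.3256, 0.7920)

ω' = (-1.5669, -1.3256, 0.7920)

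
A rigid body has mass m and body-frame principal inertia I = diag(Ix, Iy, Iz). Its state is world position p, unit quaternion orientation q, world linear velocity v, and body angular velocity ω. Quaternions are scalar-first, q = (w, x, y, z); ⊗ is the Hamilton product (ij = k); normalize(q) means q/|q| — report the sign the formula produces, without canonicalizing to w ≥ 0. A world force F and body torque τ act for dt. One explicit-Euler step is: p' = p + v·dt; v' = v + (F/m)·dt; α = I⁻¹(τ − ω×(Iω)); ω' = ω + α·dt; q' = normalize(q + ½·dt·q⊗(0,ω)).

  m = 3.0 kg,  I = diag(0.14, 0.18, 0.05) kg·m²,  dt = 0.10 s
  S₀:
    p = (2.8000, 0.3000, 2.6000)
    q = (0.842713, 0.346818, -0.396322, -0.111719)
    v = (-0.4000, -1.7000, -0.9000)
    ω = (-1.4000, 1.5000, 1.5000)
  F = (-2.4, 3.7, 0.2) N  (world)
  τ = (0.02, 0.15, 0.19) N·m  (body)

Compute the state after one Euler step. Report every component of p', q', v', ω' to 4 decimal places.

α = I⁻¹(τ − ω×Iω) = (2.2321, 1.8833, 5.4800)
ω' = ω + α·dt = (-1.1768, 1.6883, 2.0480)
2q̇ = q⊗(0,ω) = (1.2476067, -1.6067027, 0.9002491, 1.2294457)
q' = normalize(q + ½dt·q⊗(0,ω)) = (0.8979, 0.2644, -0.3485, -0.0498)
p + v·dt = (2.7600, 0.1300, 2.5100)
new velocity v' = (-0.4800, -1.5767, -0.8933)

p' = (2.7600, 0.1300, 2.5100)
q' = (0.8979, 0.2644, -0.3485, -0.0498)
v' = (-0.4800, -1.5767, -0.8933)
ω' = (-1.1768, 1.6883, 2.0480)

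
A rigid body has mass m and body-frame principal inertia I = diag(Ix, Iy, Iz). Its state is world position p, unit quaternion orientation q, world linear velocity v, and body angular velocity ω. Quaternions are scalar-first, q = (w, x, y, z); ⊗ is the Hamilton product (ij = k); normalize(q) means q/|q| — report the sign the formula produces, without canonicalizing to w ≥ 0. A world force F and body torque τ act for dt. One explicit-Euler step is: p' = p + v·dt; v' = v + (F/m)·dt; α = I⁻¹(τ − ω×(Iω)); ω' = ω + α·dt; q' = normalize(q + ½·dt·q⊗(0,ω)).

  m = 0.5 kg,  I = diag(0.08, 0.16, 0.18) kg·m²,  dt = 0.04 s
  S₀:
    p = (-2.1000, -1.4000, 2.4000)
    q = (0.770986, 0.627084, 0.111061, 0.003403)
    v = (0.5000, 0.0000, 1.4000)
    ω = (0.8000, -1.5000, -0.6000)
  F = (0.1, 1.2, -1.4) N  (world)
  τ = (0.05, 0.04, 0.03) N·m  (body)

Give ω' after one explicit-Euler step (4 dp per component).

ω' = (0.8160, -1.5020, -0.5720)

angular accel α = (0.4000, -0.0500, 0.7000)
ω' = ω + α·dt = (0.8160, -1.5020, -0.5720)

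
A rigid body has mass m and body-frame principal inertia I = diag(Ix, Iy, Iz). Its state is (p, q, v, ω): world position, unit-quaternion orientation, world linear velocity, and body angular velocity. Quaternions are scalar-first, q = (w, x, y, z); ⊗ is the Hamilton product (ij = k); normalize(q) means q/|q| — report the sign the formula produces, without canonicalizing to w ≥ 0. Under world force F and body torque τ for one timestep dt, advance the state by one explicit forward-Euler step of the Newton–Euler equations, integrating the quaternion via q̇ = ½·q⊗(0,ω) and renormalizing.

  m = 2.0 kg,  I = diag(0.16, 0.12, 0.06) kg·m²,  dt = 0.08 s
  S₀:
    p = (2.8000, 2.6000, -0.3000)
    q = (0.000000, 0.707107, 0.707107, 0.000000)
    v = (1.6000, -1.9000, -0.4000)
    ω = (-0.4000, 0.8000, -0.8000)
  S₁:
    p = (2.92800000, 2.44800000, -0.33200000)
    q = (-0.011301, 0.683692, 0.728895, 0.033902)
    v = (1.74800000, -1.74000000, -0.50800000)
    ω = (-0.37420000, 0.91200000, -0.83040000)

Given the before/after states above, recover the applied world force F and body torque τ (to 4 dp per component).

Δω = ω₁−ω₀ = (0.02580000, 0.11200000, -0.03040000)
applied torque τ = (0.0900, 0.2000, -0.0100)
velocity change Δv = (0.14800000, 0.16000000, -0.10800000)
F = m·Δv/dt = (3.7000, 4.0000, -2.7000)

F = (3.7000, 4.0000, -2.7000)
τ = (0.0900, 0.2000, -0.0100)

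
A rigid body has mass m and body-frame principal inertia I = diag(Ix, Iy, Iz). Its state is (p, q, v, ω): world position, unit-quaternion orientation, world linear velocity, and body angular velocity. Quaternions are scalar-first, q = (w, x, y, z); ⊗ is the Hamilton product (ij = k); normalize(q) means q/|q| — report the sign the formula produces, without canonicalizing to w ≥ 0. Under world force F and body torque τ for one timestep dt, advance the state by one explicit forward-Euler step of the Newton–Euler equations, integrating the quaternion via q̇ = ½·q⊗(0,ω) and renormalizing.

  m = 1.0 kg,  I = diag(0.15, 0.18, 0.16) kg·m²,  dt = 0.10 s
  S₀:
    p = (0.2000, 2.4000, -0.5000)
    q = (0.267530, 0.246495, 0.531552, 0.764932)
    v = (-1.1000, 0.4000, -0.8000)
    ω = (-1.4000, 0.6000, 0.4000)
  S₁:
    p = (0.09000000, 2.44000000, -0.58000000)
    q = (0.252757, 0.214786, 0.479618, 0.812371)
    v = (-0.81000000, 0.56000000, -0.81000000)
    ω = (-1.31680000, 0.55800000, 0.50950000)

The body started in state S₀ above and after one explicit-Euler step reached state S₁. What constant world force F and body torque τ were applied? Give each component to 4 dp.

rate change Δω = (0.08320000, -0.04200000, 0.10950000)
τ = I·(Δω/dt) + ω₀×(Iω₀) = (0.1200, -0.0700, 0.1500)
Δv = v₁−v₀ = (0.29000000, 0.16000000, -0.01000000)
F = m·Δv/dt = (2.9000, 1.6000, -0.1000)

F = (2.9000, 1.6000, -0.1000)
τ = (0.1200, -0.0700, 0.1500)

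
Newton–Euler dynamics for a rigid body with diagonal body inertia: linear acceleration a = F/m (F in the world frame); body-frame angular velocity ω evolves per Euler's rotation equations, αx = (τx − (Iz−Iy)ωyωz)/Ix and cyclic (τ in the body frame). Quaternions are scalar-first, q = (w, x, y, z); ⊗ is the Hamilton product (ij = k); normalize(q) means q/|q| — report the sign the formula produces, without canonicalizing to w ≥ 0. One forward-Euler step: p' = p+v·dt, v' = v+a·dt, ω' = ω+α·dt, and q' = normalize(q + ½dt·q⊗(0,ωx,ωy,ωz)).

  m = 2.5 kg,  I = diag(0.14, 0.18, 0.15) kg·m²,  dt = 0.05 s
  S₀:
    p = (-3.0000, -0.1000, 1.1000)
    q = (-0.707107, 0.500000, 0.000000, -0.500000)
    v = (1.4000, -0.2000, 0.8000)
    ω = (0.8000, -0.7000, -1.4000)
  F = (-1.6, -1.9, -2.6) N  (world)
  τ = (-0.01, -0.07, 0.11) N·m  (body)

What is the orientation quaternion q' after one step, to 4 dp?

q⊗(0,ω) = (-1.1000000, -0.9156856, 0.7949749, 0.6399498)
updated quaternion q' = (-0.7339, 0.4766, 0.0199, -0.4835)

q' = (-0.7339, 0.4766, 0.0199, -0.4835)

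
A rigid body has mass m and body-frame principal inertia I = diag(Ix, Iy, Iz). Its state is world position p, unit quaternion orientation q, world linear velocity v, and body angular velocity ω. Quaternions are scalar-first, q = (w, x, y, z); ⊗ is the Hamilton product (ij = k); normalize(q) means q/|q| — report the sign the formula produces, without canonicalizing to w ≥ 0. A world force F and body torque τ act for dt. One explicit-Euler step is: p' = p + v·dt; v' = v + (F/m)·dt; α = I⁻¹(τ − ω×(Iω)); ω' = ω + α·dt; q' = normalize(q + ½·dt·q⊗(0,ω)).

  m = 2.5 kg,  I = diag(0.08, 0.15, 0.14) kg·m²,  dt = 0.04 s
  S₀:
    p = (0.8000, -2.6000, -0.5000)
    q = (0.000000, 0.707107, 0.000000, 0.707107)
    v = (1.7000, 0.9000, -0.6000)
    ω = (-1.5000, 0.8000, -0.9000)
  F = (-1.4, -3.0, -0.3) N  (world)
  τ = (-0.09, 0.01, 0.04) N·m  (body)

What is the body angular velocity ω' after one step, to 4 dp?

α = I⁻¹(τ − ω×Iω) = (-1.2150, 0.6067, 0.8857)
ω' = ω + α·dt = (-1.5486, 0.8243, -0.8646)

ω' = (-1.5486, 0.8243, -0.8646)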